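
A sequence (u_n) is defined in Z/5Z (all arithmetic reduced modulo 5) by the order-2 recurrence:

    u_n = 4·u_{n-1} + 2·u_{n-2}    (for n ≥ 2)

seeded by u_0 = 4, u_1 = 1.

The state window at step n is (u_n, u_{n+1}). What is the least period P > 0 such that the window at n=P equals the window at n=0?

n=0: window = (4, 1)
n=1: window = (1, 2)
n=2: window = (2, 0)
n=3: window = (0, 4)
n=4: window = (4, 1)
window at n=4 equals window at n=0 → period = 4

4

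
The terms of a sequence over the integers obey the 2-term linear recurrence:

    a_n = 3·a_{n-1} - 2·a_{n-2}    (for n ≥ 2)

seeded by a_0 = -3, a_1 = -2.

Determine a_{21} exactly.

a_2 = 3·-2 + -2·-3 = 0
a_3 = 3·0 + -2·-2 = 4
a_4 = 3·4 + -2·0 = 12
a_5 = 3·12 + -2·4 = 28
a_6 = 3·28 + -2·12 = 60
a_7 = 3·60 + -2·28 = 124
a_8 = 3·124 + -2·60 = 252
a_9 = 3·252 + -2·124 = 508
a_10 = 3·508 + -2·252 = 1020
a_11 = 3·1020 + -2·508 = 2044
a_12 = 3·2044 + -2·1020 = 4092
a_13 = 3·4092 + -2·2044 = 8188
a_14 = 3·8188 + -2·4092 = 16380
a_15 = 3·16380 + -2·8188 = 32764
a_16 = 3·32764 + -2·16380 = 65532
a_17 = 3·65532 + -2·32764 = 131068
a_18 = 3·131068 + -2·65532 = 262140
a_19 = 3·262140 + -2·131068 = 524284
a_20 = 3·524284 + -2·262140 = 1048572
a_21 = 3·1048572 + -2·524284 = 2097148

2097148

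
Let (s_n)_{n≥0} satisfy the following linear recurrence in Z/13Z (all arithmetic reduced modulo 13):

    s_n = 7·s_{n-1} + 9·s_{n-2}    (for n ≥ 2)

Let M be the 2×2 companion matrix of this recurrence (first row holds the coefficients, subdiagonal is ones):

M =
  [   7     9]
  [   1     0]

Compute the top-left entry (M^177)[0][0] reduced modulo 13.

(M^177)[0][0] is the top entry after applying M 177 times to the unit state (1, 0). Equivalently it is h_{178} for the auxiliary sequence (h_n) obeying the same recurrence with h_1 = 1 and h_i = 0 for 0 ≤ i < 1:
h_2 = 7·1 + 9·0 = 7
h_3 = 7·7 + 9·1 = 6
h_4 = 7·6 + 9·7 = 1
h_5 = 7·1 + 9·6 = 9
h_6 = 7·9 + 9·1 = 7
h_7 = 7·7 + 9·9 = 0
h_8 = 7·0 + 9·7 = 11
h_9 = 7·11 + 9·0 = 12
h_10 = 7·12 + 9·11 = 1
h_11 = 7·1 + 9·12 = 11
h_12 = 7·11 + 9·1 = 8
h_13 = 7·8 + 9·11 = 12
h_14 = 7·12 + 9·8 = 0
h_15 = 7·0 + 9·12 = 4
h_16 = 7·4 + 9·0 = 2
h_17 = 7·2 + 9·4 = 11
h_18 = 7·11 + 9·2 = 4
h_19 = 7·4 + 9·11 = 10
h_20 = 7·10 + 9·4 = 2
h_21 = 7·2 + 9·10 = 0
h_22 = 7·0 + 9·2 = 5
h_23 = 7·5 + 9·0 = 9
h_24 = 7·9 + 9·5 = 4
h_25 = 7·4 + 9·9 = 5
h_26 = 7·5 + 9·4 = 6
h_27 = 7·6 + 9·5 = 9
h_28 = 7·9 + 9·6 = 0
h_29 = 7·0 + 9·9 = 3
h_30 = 7·3 + 9·0 = 8
h_31 = 7·8 + 9·3 = 5
h_32 = 7·5 + 9·8 = 3
h_33 = 7·3 + 9·5 = 1
h_34 = 7·1 + 9·3 = 8
h_35 = 7·8 + 9·1 = 0
h_36 = 7·0 + 9·8 = 7
h_37 = 7·7 + 9·0 = 10
h_38 = 7·10 + 9·7 = 3
h_39 = 7·3 + 9·10 = 7
h_40 = 7·7 + 9·3 = 11
h_41 = 7·11 + 9·7 = 10
h_42 = 7·10 + 9·11 = 0
h_43 = 7·0 + 9·10 = 12
h_44 = 7·12 + 9·0 = 6
h_45 = 7·6 + 9·12 = 7
h_46 = 7·7 + 9·6 = 12
h_47 = 7·12 + 9·7 = 4
h_48 = 7·4 + 9·12 = 6
h_49 = 7·6 + 9·4 = 0
h_50 = 7·0 + 9·6 = 2
h_51 = 7·2 + 9·0 = 1
h_52 = 7·1 + 9·2 = 12
h_53 = 7·12 + 9·1 = 2
h_54 = 7·2 + 9·12 = 5
h_55 = 7·5 + 9·2 = 1
h_56 = 7·1 + 9·5 = 0
h_57 = 7·0 + 9·1 = 9
h_58 = 7·9 + 9·0 = 11
h_59 = 7·11 + 9·9 = 2
h_60 = 7·2 + 9·11 = 9
h_61 = 7·9 + 9·2 = 3
h_62 = 7·3 + 9·9 = 11
h_63 = 7·11 + 9·3 = 0
h_64 = 7·0 + 9·11 = 8
h_65 = 7·8 + 9·0 = 4
h_66 = 7·4 + 9·8 = 9
h_67 = 7·9 + 9·4 = 8
h_68 = 7·8 + 9·9 = 7
h_69 = 7·7 + 9·8 = 4
h_70 = 7·4 + 9·7 = 0
h_71 = 7·0 + 9·4 = 10
h_72 = 7·10 + 9·0 = 5
h_73 = 7·5 + 9·10 = 8
h_74 = 7·8 + 9·5 = 10
h_75 = 7·10 + 9·8 = 12
h_76 = 7·12 + 9·10 = 5
h_77 = 7·5 + 9·12 = 0
h_78 = 7·0 + 9·5 = 6
h_79 = 7·6 + 9·0 = 3
h_80 = 7·3 + 9·6 = 10
h_81 = 7·10 + 9·3 = 6
h_82 = 7·6 + 9·10 = 2
h_83 = 7·2 + 9·6 = 3
h_84 = 7·3 + 9·2 = 0
h_85 = 7·0 + 9·3 = 1
(h_84, h_85) = (0, 1) = (h_0, h_1), so the sequence has period 84.
178 ≡ 10 (mod 84), hence h_178 = h_10 = 1.

1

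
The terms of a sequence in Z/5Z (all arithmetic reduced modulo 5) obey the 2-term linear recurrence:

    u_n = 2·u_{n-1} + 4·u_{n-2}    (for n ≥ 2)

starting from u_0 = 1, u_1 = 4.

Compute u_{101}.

u_2 = 2·4 + 4·1 = 2
u_3 = 2·2 + 4·4 = 0
u_4 = 2·0 + 4·2 = 3
u_5 = 2·3 + 4·0 = 1
u_6 = 2·1 + 4·3 = 4
(u_5, u_6) = (1, 4) = (u_0, u_1), so the sequence has period 5.
101 ≡ 1 (mod 5), hence u_101 = u_1 = 4.

4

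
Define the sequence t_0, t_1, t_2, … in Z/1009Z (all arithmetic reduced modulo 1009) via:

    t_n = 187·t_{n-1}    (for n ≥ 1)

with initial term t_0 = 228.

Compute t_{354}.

498

t_1 = 187·228 = 258
t_2 = 187·258 = 823
t_3 = 187·823 = 533
t_4 = 187·533 = 789
t_5 = 187·789 = 229
t_6 = 187·229 = 445
Continuing the recurrence:
  t_7 = 477;  t_8 = 407;  t_9 = 434;  t_10 = 438;  t_11 = 177;  t_12 = 811
  t_13 = 307;  t_14 = 905;  t_15 = 732;  t_16 = 669;  t_17 = 996;  t_18 = 596
  t_19 = 462;  t_20 = 629;  t_21 = 579;  t_22 = 310;  t_23 = 457;  t_24 = 703
  t_25 = 291;  t_26 = 940;  t_27 = 214;  t_28 = 667;  t_29 = 622;  t_30 = 279
  t_31 = 714;  t_32 = 330;  t_33 = 161;  t_34 = 846;  t_35 = 798;  t_36 = 903
  t_37 = 358;  t_38 = 352;  t_39 = 239;  t_40 = 297;  t_41 = 44;  t_42 = 156
  t_43 = 920;  t_44 = 510;  t_45 = 524;  t_46 = 115;  t_47 = 316;  t_48 = 570
  t_49 = 645;  t_50 = 544;  t_51 = 828;  t_52 = 459;  t_53 = 68;  t_54 = 608
  t_55 = 688;  t_56 = 513;  t_57 = 76;  t_58 = 86;  t_59 = 947;  t_60 = 514
  t_61 = 263;  t_62 = 749;  t_63 = 821;  t_64 = 159;  t_65 = 472;  t_66 = 481
  t_67 = 146;  t_68 = 59;  t_69 = 943;  t_70 = 775;  t_71 = 638;  t_72 = 244
  t_73 = 223;  t_74 = 332;  t_75 = 535;  t_76 = 154;  t_77 = 546;  t_78 = 193
  t_79 = 776;  t_80 = 825;  t_81 = 907;  t_82 = 97;  t_83 = 986;  t_84 = 744
  t_85 = 895;  t_86 = 880;  t_87 = 93;  t_88 = 238;  t_89 = 110;  t_90 = 390
  t_91 = 282;  t_92 = 266;  t_93 = 301;  t_94 = 792;  t_95 = 790;  t_96 = 416
  t_97 = 99;  t_98 = 351;  t_99 = 52;  t_100 = 643;  t_101 = 170;  t_102 = 511
  t_103 = 711;  t_104 = 778;  t_105 = 190;  t_106 = 215;  t_107 = 854;  t_108 = 276
  t_109 = 153;  t_110 = 359;  t_111 = 539;  t_112 = 902;  t_113 = 171;  t_114 = 698
  t_115 = 365;  t_116 = 652;  t_117 = 844;  t_118 = 424;  t_119 = 586;  t_120 = 610
  t_121 = 53;  t_122 = 830;  t_123 = 833;  t_124 = 385;  t_125 = 356;  t_126 = 987
  t_127 = 931;  t_128 = 549;  t_129 = 754;  t_130 = 747;  t_131 = 447;  t_132 = 851
  t_133 = 724;  t_134 = 182;  t_135 = 737;  t_136 = 595;  t_137 = 275;  t_138 = 975
  t_139 = 705;  t_140 = 665;  t_141 = 248;  t_142 = 971;  t_143 = 966;  t_144 = 31
  t_145 = 752;  t_146 = 373;  t_147 = 130;  t_148 = 94;  t_149 = 425;  t_150 = 773
  t_151 = 264;  t_152 = 936;  t_153 = 475;  t_154 = 33;  t_155 = 117;  t_156 = 690
  t_157 = 887;  t_158 = 393;  t_159 = 843;  t_160 = 237;  t_161 = 932;  t_162 = 736
  t_163 = 408;  t_164 = 621;  t_165 = 92;  t_166 = 51;  t_167 = 456;  t_168 = 516
  t_169 = 637;  t_170 = 57;  t_171 = 569;  t_172 = 458;  t_173 = 890;  t_174 = 954
  t_175 = 814;  t_176 = 868;  t_177 = 876;  t_178 = 354;  t_179 = 613;  t_180 = 614
  t_181 = 801;  t_182 = 455;  t_183 = 329;  t_184 = 983;  t_185 = 183;  t_186 = 924
  t_187 = 249;  t_188 = 149;  t_189 = 620;  t_190 = 914;  t_191 = 397;  t_192 = 582
  t_193 = 871;  t_194 = 428;  t_195 = 325;  t_196 = 235;  t_197 = 558;  t_198 = 419
  t_199 = 660;  t_200 = 322;  t_201 = 683;  t_202 = 587;  t_203 = 797;  t_204 = 716
  t_205 = 704;  t_206 = 478;  t_207 = 594;  t_208 = 88;  t_209 = 312;  t_210 = 831
  t_211 = 11;  t_212 = 39;  t_213 = 230;  t_214 = 632;  t_215 = 131;  t_216 = 281
  t_217 = 79;  t_218 = 647;  t_219 = 918;  t_220 = 136;  t_221 = 207;  t_222 = 367
  t_223 = 17;  t_224 = 152;  t_225 = 172;  t_226 = 885;  t_227 = 19;  t_228 = 526
  t_229 = 489;  t_230 = 633;  t_231 = 318;  t_232 = 944;  t_233 = 962;  t_234 = 292
  t_235 = 118;  t_236 = 877;  t_237 = 541;  t_238 = 267;  t_239 = 488;  t_240 = 446
  t_241 = 664;  t_242 = 61;  t_243 = 308;  t_244 = 83;  t_245 = 386;  t_246 = 543
  t_247 = 641;  t_248 = 805;  t_249 = 194;  t_250 = 963;  t_251 = 479;  t_252 = 781
  t_253 = 751;  t_254 = 186;  t_255 = 476;  t_256 = 220;  t_257 = 780;  t_258 = 564
  t_259 = 532;  t_260 = 602;  t_261 = 575;  t_262 = 571;  t_263 = 832;  t_264 = 198
  t_265 = 702;  t_266 = 104;  t_267 = 277;  t_268 = 340;  t_269 = 13;  t_270 = 413
  t_271 = 547;  t_272 = 380;  t_273 = 430;  t_274 = 699;  t_275 = 552;  t_276 = 306
  t_277 = 718;  t_278 = 69;  t_279 = 795;  t_280 = 342;  t_281 = 387;  t_282 = 730
  t_283 = 295;  t_284 = 679;  t_285 = 848;  t_286 = 163;  t_287 = 211;  t_288 = 106
  t_289 = 651;  t_290 = 657;  t_291 = 770;  t_292 = 712;  t_293 = 965;  t_294 = 853
  t_295 = 89;  t_296 = 499;  t_297 = 485;  t_298 = 894;  t_299 = 693;  t_300 = 439
  t_301 = 364;  t_302 = 465;  t_303 = 181;  t_304 = 550;  t_305 = 941;  t_306 = 401
  t_307 = 321;  t_308 = 496;  t_309 = 933;  t_310 = 923;  t_311 = 62;  t_312 = 495
  t_313 = 746;  t_314 = 260;  t_315 = 188;  t_316 = 850;  t_317 = 537;  t_318 = 528
  t_319 = 863;  t_320 = 950;  t_321 = 66;  t_322 = 234;  t_323 = 371;  t_324 = 765
  t_325 = 786;  t_326 = 677;  t_327 = 474;  t_328 = 855;  t_329 = 463;  t_330 = 816
  t_331 = 233;  t_332 = 184;  t_333 = 102;  t_334 = 912;  t_335 = 23;  t_336 = 265
  t_337 = 114;  t_338 = 129;  t_339 = 916;  t_340 = 771;  t_341 = 899;  t_342 = 619
  t_343 = 727;  t_344 = 743;  t_345 = 708;  t_346 = 217;  t_347 = 219;  t_348 = 593
  t_349 = 910;  t_350 = 658;  t_351 = 957;  t_352 = 366
t_353 = 187·366 = 839
t_354 = 187·839 = 498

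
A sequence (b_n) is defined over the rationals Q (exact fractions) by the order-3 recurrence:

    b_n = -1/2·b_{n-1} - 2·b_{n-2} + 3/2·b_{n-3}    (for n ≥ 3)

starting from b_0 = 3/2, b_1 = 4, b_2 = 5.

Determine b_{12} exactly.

648181/2048

b_3 = -1/2·5 + -2·4 + 3/2·3/2 = -33/4
b_4 = -1/2·-33/4 + -2·5 + 3/2·4 = 1/8
b_5 = -1/2·1/8 + -2·-33/4 + 3/2·5 = 383/16
b_6 = -1/2·383/16 + -2·1/8 + 3/2·-33/4 = -787/32
b_7 = -1/2·-787/32 + -2·383/16 + 3/2·1/8 = -2265/64
b_8 = -1/2·-2265/64 + -2·-787/32 + 3/2·383/16 = 13157/128
b_9 = -1/2·13157/128 + -2·-2265/64 + 3/2·-787/32 = -4481/256
b_10 = -1/2·-4481/256 + -2·13157/128 + 3/2·-2265/64 = -127955/512
b_11 = -1/2·-127955/512 + -2·-4481/256 + 3/2·13157/128 = 321687/1024
b_12 = -1/2·321687/1024 + -2·-127955/512 + 3/2·-4481/256 = 648181/2048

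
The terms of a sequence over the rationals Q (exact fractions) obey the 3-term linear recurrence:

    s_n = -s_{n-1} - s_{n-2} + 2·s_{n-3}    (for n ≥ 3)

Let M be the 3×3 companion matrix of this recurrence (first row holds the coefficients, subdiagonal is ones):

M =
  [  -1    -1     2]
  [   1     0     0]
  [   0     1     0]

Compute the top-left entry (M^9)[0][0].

(M^9)[0][0] is the top entry after applying M 9 times to the unit state (1, 0, 0). Equivalently it is h_{11} for the auxiliary sequence (h_n) obeying the same recurrence with h_2 = 1 and h_i = 0 for 0 ≤ i < 2:
h_3 = -1·1 + -1·0 + 2·0 = -1
h_4 = -1·-1 + -1·1 + 2·0 = 0
h_5 = -1·0 + -1·-1 + 2·1 = 3
h_6 = -1·3 + -1·0 + 2·-1 = -5
h_7 = -1·-5 + -1·3 + 2·0 = 2
h_8 = -1·2 + -1·-5 + 2·3 = 9
h_9 = -1·9 + -1·2 + 2·-5 = -21
h_10 = -1·-21 + -1·9 + 2·2 = 16
h_11 = -1·16 + -1·-21 + 2·9 = 23

23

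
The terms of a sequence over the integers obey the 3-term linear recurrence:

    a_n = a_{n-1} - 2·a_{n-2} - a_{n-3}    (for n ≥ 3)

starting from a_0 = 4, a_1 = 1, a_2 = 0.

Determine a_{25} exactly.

-119309

a_3 = 1·0 + -2·1 + -1·4 = -6
a_4 = 1·-6 + -2·0 + -1·1 = -7
a_5 = 1·-7 + -2·-6 + -1·0 = 5
a_6 = 1·5 + -2·-7 + -1·-6 = 25
a_7 = 1·25 + -2·5 + -1·-7 = 22
a_8 = 1·22 + -2·25 + -1·5 = -33
a_9 = 1·-33 + -2·22 + -1·25 = -102
a_10 = 1·-102 + -2·-33 + -1·22 = -58
a_11 = 1·-58 + -2·-102 + -1·-33 = 179
a_12 = 1·179 + -2·-58 + -1·-102 = 397
a_13 = 1·397 + -2·179 + -1·-58 = 97
a_14 = 1·97 + -2·397 + -1·179 = -876
a_15 = 1·-876 + -2·97 + -1·397 = -1467
a_16 = 1·-1467 + -2·-876 + -1·97 = 188
a_17 = 1·188 + -2·-1467 + -1·-876 = 3998
a_18 = 1·3998 + -2·188 + -1·-1467 = 5089
a_19 = 1·5089 + -2·3998 + -1·188 = -3095
a_20 = 1·-3095 + -2·5089 + -1·3998 = -17271
a_21 = 1·-17271 + -2·-3095 + -1·5089 = -16170
a_22 = 1·-16170 + -2·-17271 + -1·-3095 = 21467
a_23 = 1·21467 + -2·-16170 + -1·-17271 = 71078
a_24 = 1·71078 + -2·21467 + -1·-16170 = 44314
a_25 = 1·44314 + -2·71078 + -1·21467 = -119309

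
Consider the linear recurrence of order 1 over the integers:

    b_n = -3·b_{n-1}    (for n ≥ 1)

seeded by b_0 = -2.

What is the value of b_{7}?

4374

b_1 = -3·-2 = 6
b_2 = -3·6 = -18
b_3 = -3·-18 = 54
b_4 = -3·54 = -162
b_5 = -3·-162 = 486
b_6 = -3·486 = -1458
b_7 = -3·-1458 = 4374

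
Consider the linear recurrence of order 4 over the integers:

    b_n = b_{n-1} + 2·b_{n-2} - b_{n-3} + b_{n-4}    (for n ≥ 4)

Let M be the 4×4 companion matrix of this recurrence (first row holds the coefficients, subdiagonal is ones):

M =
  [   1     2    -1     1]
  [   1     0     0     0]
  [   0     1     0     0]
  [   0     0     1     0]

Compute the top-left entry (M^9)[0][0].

(M^9)[0][0] is the top entry after applying M 9 times to the unit state (1, 0, 0, 0). Equivalently it is h_{12} for the auxiliary sequence (h_n) obeying the same recurrence with h_3 = 1 and h_i = 0 for 0 ≤ i < 3:
h_4 = 1·1 + 2·0 + -1·0 + 1·0 = 1
h_5 = 1·1 + 2·1 + -1·0 + 1·0 = 3
h_6 = 1·3 + 2·1 + -1·1 + 1·0 = 4
h_7 = 1·4 + 2·3 + -1·1 + 1·1 = 10
h_8 = 1·10 + 2·4 + -1·3 + 1·1 = 16
h_9 = 1·16 + 2·10 + -1·4 + 1·3 = 35
h_10 = 1·35 + 2·16 + -1·10 + 1·4 = 61
h_11 = 1·61 + 2·35 + -1·16 + 1·10 = 125
h_12 = 1·125 + 2·61 + -1·35 + 1·16 = 228

228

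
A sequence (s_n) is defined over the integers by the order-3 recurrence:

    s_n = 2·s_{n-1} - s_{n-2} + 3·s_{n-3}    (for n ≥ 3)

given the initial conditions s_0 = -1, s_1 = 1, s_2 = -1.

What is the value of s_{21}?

s_3 = 2·-1 + -1·1 + 3·-1 = -6
s_4 = 2·-6 + -1·-1 + 3·1 = -8
s_5 = 2·-8 + -1·-6 + 3·-1 = -13
s_6 = 2·-13 + -1·-8 + 3·-6 = -36
s_7 = 2·-36 + -1·-13 + 3·-8 = -83
s_8 = 2·-83 + -1·-36 + 3·-13 = -169
s_9 = 2·-169 + -1·-83 + 3·-36 = -363
s_10 = 2·-363 + -1·-169 + 3·-83 = -806
s_11 = 2·-806 + -1·-363 + 3·-169 = -1756
s_12 = 2·-1756 + -1·-806 + 3·-363 = -3795
s_13 = 2·-3795 + -1·-1756 + 3·-806 = -8252
s_14 = 2·-8252 + -1·-3795 + 3·-1756 = -17977
s_15 = 2·-17977 + -1·-8252 + 3·-3795 = -39087
s_16 = 2·-39087 + -1·-17977 + 3·-8252 = -84953
s_17 = 2·-84953 + -1·-39087 + 3·-17977 = -184750
s_18 = 2·-184750 + -1·-84953 + 3·-39087 = -401808
s_19 = 2·-401808 + -1·-184750 + 3·-84953 = -873725
s_20 = 2·-873725 + -1·-401808 + 3·-184750 = -1899892
s_21 = 2·-1899892 + -1·-873725 + 3·-401808 = -4131483

-4131483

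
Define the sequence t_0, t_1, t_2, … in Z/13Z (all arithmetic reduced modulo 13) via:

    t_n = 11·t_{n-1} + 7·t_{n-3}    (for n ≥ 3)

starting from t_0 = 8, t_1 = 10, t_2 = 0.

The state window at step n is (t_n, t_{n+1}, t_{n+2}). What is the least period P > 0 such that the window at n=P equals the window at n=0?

n=0: window = (8, 10, 0)
n=1: window = (10, 0, 4)
n=2: window = (0, 4, 10)
n=3: window = (4, 10, 6)
n=4: window = (10, 6, 3)
n=5: window = (6, 3, 12)
n=6: window = (3, 12, 5)
n=7: window = (12, 5, 11)
n=8: window = (5, 11, 10)
n=9: window = (11, 10, 2)
n=10: window = (10, 2, 8)
n=11: window = (2, 8, 2)
n=12: window = (8, 2, 10)
n=13: window = (2, 10, 10)
n=14: window = (10, 10, 7)
n=15: window = (10, 7, 4)
n=16: window = (7, 4, 10)
n=17: window = (4, 10, 3)
n=18: window = (10, 3, 9)
n=19: window = (3, 9, 0)
n=20: window = (9, 0, 8)
n=21: window = (0, 8, 8)
n=22: window = (8, 8, 10)
n=23: window = (8, 10, 10)
n=24: window = (10, 10, 10)
n=25: window = (10, 10, 11)
n=26: window = (10, 11, 9)
n=27: window = (11, 9, 0)
n=28: window = (9, 0, 12)
n=29: window = (0, 12, 0)
n=30: window = (12, 0, 0)
n=31: window = (0, 0, 6)
n=32: window = (0, 6, 1)
n=33: window = (6, 1, 11)
n=34: window = (1, 11, 7)
n=35: window = (11, 7, 6)
n=36: window = (7, 6, 0)
n=37: window = (6, 0, 10)
n=38: window = (0, 10, 9)
n=39: window = (10, 9, 8)
n=40: window = (9, 8, 2)
…
n=166: window = (0, 1, 8)
n=167: window = (1, 8, 10)
n=168: window = (8, 10, 0)
window at n=168 equals window at n=0 → period = 168

168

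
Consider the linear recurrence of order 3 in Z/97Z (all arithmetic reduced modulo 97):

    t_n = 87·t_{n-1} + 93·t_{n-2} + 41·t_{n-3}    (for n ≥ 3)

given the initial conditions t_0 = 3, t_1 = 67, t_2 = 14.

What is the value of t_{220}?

32

t_3 = 87·14 + 93·67 + 41·3 = 6
t_4 = 87·6 + 93·14 + 41·67 = 12
t_5 = 87·12 + 93·6 + 41·14 = 42
t_6 = 87·42 + 93·12 + 41·6 = 69
t_7 = 87·69 + 93·42 + 41·12 = 22
t_8 = 87·22 + 93·69 + 41·42 = 62
t_9 = 87·62 + 93·22 + 41·69 = 84
t_10 = 87·84 + 93·62 + 41·22 = 8
t_11 = 87·8 + 93·84 + 41·62 = 89
t_12 = 87·89 + 93·8 + 41·84 = 0
t_13 = 87·0 + 93·89 + 41·8 = 69
t_14 = 87·69 + 93·0 + 41·89 = 49
t_15 = 87·49 + 93·69 + 41·0 = 10
t_16 = 87·10 + 93·49 + 41·69 = 11
t_17 = 87·11 + 93·10 + 41·49 = 16
t_18 = 87·16 + 93·11 + 41·10 = 12
t_19 = 87·12 + 93·16 + 41·11 = 73
t_20 = 87·73 + 93·12 + 41·16 = 72
t_21 = 87·72 + 93·73 + 41·12 = 62
t_22 = 87·62 + 93·72 + 41·73 = 48
t_23 = 87·48 + 93·62 + 41·72 = 90
t_24 = 87·90 + 93·48 + 41·62 = 92
t_25 = 87·92 + 93·90 + 41·48 = 9
t_26 = 87·9 + 93·92 + 41·90 = 31
t_27 = 87·31 + 93·9 + 41·92 = 31
t_28 = 87·31 + 93·31 + 41·9 = 32
t_29 = 87·32 + 93·31 + 41·31 = 51
t_30 = 87·51 + 93·32 + 41·31 = 51
t_31 = 87·51 + 93·51 + 41·32 = 16
t_32 = 87·16 + 93·51 + 41·51 = 78
t_33 = 87·78 + 93·16 + 41·51 = 83
t_34 = 87·83 + 93·78 + 41·16 = 96
t_35 = 87·96 + 93·83 + 41·78 = 63
t_36 = 87·63 + 93·96 + 41·83 = 61
t_37 = 87·61 + 93·63 + 41·96 = 67
t_38 = 87·67 + 93·61 + 41·63 = 20
t_39 = 87·20 + 93·67 + 41·61 = 93
t_40 = 87·93 + 93·20 + 41·67 = 88
t_41 = 87·88 + 93·93 + 41·20 = 53
t_42 = 87·53 + 93·88 + 41·93 = 21
t_43 = 87·21 + 93·53 + 41·88 = 82
t_44 = 87·82 + 93·21 + 41·53 = 8
t_45 = 87·8 + 93·82 + 41·21 = 65
t_46 = 87·65 + 93·8 + 41·82 = 61
t_47 = 87·61 + 93·65 + 41·8 = 40
t_48 = 87·40 + 93·61 + 41·65 = 81
t_49 = 87·81 + 93·40 + 41·61 = 76
t_50 = 87·76 + 93·81 + 41·40 = 71
t_51 = 87·71 + 93·76 + 41·81 = 76
t_52 = 87·76 + 93·71 + 41·76 = 35
t_53 = 87·35 + 93·76 + 41·71 = 26
t_54 = 87·26 + 93·35 + 41·76 = 0
t_55 = 87·0 + 93·26 + 41·35 = 70
t_56 = 87·70 + 93·0 + 41·26 = 75
t_57 = 87·75 + 93·70 + 41·0 = 37
t_58 = 87·37 + 93·75 + 41·70 = 66
t_59 = 87·66 + 93·37 + 41·75 = 36
t_60 = 87·36 + 93·66 + 41·37 = 20
t_61 = 87·20 + 93·36 + 41·66 = 34
t_62 = 87·34 + 93·20 + 41·36 = 86
t_63 = 87·86 + 93·34 + 41·20 = 18
t_64 = 87·18 + 93·86 + 41·34 = 94
t_65 = 87·94 + 93·18 + 41·86 = 89
t_66 = 87·89 + 93·94 + 41·18 = 54
t_67 = 87·54 + 93·89 + 41·94 = 48
t_68 = 87·48 + 93·54 + 41·89 = 43
t_69 = 87·43 + 93·48 + 41·54 = 40
t_70 = 87·40 + 93·43 + 41·48 = 38
t_71 = 87·38 + 93·40 + 41·43 = 59
t_72 = 87·59 + 93·38 + 41·40 = 25
t_73 = 87·25 + 93·59 + 41·38 = 5
t_74 = 87·5 + 93·25 + 41·59 = 38
t_75 = 87·38 + 93·5 + 41·25 = 43
t_76 = 87·43 + 93·38 + 41·5 = 11
t_77 = 87·11 + 93·43 + 41·38 = 15
t_78 = 87·15 + 93·11 + 41·43 = 17
t_79 = 87·17 + 93·15 + 41·11 = 27
t_80 = 87·27 + 93·17 + 41·15 = 83
t_81 = 87·83 + 93·27 + 41·17 = 50
t_82 = 87·50 + 93·83 + 41·27 = 81
t_83 = 87·81 + 93·50 + 41·83 = 65
t_84 = 87·65 + 93·81 + 41·50 = 9
t_85 = 87·9 + 93·65 + 41·81 = 61
t_86 = 87·61 + 93·9 + 41·65 = 79
t_87 = 87·79 + 93·61 + 41·9 = 14
t_88 = 87·14 + 93·79 + 41·61 = 8
t_89 = 87·8 + 93·14 + 41·79 = 96
t_90 = 87·96 + 93·8 + 41·14 = 67
t_91 = 87·67 + 93·96 + 41·8 = 50
t_92 = 87·50 + 93·67 + 41·96 = 64
t_93 = 87·64 + 93·50 + 41·67 = 64
t_94 = 87·64 + 93·64 + 41·50 = 87
t_95 = 87·87 + 93·64 + 41·64 = 43
t_96 = 87·43 + 93·87 + 41·64 = 3
t_97 = 87·3 + 93·43 + 41·87 = 67
t_98 = 87·67 + 93·3 + 41·43 = 14
(t_96, t_97, t_98) = (3, 67, 14) = (t_0, t_1, t_2), so the sequence has period 96.
220 ≡ 28 (mod 96), hence t_220 = t_28 = 32.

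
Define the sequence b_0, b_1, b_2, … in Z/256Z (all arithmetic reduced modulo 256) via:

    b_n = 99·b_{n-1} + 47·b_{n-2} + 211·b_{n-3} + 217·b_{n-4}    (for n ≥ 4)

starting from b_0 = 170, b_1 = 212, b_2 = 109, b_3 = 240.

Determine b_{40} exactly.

b_4 = 99·240 + 47·109 + 211·212 + 217·170 = 169
b_5 = 99·169 + 47·240 + 211·109 + 217·212 = 246
b_6 = 99·246 + 47·169 + 211·240 + 217·109 = 94
b_7 = 99·94 + 47·246 + 211·169 + 217·240 = 63
b_8 = 99·63 + 47·94 + 211·246 + 217·169 = 162
b_9 = 99·162 + 47·63 + 211·94 + 217·246 = 55
b_10 = 99·55 + 47·162 + 211·63 + 217·94 = 158
b_11 = 99·158 + 47·55 + 211·162 + 217·63 = 32
b_12 = 99·32 + 47·158 + 211·55 + 217·162 = 9
b_13 = 99·9 + 47·32 + 211·158 + 217·55 = 52
b_14 = 99·52 + 47·9 + 211·32 + 217·158 = 17
b_15 = 99·17 + 47·52 + 211·9 + 217·32 = 170
b_16 = 99·170 + 47·17 + 211·52 + 217·9 = 90
b_17 = 99·90 + 47·170 + 211·17 + 217·52 = 27
b_18 = 99·27 + 47·90 + 211·170 + 217·17 = 126
b_19 = 99·126 + 47·27 + 211·90 + 217·170 = 247
b_20 = 99·247 + 47·126 + 211·27 + 217·90 = 50
b_21 = 99·50 + 47·247 + 211·126 + 217·27 = 108
b_22 = 99·108 + 47·50 + 211·247 + 217·126 = 85
b_23 = 99·85 + 47·108 + 211·50 + 217·247 = 72
b_24 = 99·72 + 47·85 + 211·108 + 217·50 = 217
b_25 = 99·217 + 47·72 + 211·85 + 217·108 = 190
b_26 = 99·190 + 47·217 + 211·72 + 217·85 = 182
b_27 = 99·182 + 47·190 + 211·217 + 217·72 = 39
b_28 = 99·39 + 47·182 + 211·190 + 217·217 = 10
b_29 = 99·10 + 47·39 + 211·182 + 217·190 = 23
b_30 = 99·23 + 47·10 + 211·39 + 217·182 = 38
b_31 = 99·38 + 47·23 + 211·10 + 217·39 = 56
b_32 = 99·56 + 47·38 + 211·23 + 217·10 = 17
b_33 = 99·17 + 47·56 + 211·38 + 217·23 = 172
b_34 = 99·172 + 47·17 + 211·56 + 217·38 = 1
b_35 = 99·1 + 47·172 + 211·17 + 217·56 = 114
b_36 = 99·114 + 47·1 + 211·172 + 217·17 = 114
b_37 = 99·114 + 47·114 + 211·1 + 217·172 = 163
b_38 = 99·163 + 47·114 + 211·114 + 217·1 = 198
b_39 = 99·198 + 47·163 + 211·114 + 217·114 = 23
b_40 = 99·23 + 47·198 + 211·163 + 217·114 = 58

58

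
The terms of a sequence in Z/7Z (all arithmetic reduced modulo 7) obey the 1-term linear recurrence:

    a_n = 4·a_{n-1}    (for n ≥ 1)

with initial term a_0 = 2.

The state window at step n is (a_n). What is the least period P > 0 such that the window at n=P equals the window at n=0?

3

n=0: window = (2)
n=1: window = (1)
n=2: window = (4)
n=3: window = (2)
window at n=3 equals window at n=0 → period = 3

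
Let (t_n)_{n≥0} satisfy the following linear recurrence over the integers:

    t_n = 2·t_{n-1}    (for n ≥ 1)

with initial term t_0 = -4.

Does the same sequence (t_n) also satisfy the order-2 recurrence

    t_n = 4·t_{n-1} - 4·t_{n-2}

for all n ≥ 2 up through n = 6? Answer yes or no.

Terms t_0..t_6: -4, -8, -16, -32, -64, -128, -256
n=2: candidate gives -16, actual t_2 = -16 ✓
n=3: candidate gives -32, actual t_3 = -32 ✓
n=4: candidate gives -64, actual t_4 = -64 ✓
n=5: candidate gives -128, actual t_5 = -128 ✓
n=6: candidate gives -256, actual t_6 = -256 ✓

yes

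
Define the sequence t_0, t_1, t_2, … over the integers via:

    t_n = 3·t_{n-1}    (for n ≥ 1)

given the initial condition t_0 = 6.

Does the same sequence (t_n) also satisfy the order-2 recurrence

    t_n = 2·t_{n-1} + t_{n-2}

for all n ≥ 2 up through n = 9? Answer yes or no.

Terms t_0..t_9: 6, 18, 54, 162, 486, 1458, 4374, 13122, 39366, 118098
n=2: candidate gives 42, actual t_2 = 54 ✗

no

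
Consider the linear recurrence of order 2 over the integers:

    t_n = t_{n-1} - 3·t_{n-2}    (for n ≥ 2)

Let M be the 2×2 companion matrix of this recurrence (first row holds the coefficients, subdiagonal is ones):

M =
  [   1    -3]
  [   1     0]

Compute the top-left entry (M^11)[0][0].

160

(M^11)[0][0] is the top entry after applying M 11 times to the unit state (1, 0). Equivalently it is h_{12} for the auxiliary sequence (h_n) obeying the same recurrence with h_1 = 1 and h_i = 0 for 0 ≤ i < 1:
h_2 = 1·1 + -3·0 = 1
h_3 = 1·1 + -3·1 = -2
h_4 = 1·-2 + -3·1 = -5
h_5 = 1·-5 + -3·-2 = 1
h_6 = 1·1 + -3·-5 = 16
h_7 = 1·16 + -3·1 = 13
h_8 = 1·13 + -3·16 = -35
h_9 = 1·-35 + -3·13 = -74
h_10 = 1·-74 + -3·-35 = 31
h_11 = 1·31 + -3·-74 = 253
h_12 = 1·253 + -3·31 = 160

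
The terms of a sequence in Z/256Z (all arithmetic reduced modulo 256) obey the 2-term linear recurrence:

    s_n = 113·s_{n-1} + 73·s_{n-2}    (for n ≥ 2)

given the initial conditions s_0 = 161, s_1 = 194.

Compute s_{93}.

25

s_2 = 113·194 + 73·161 = 139
s_3 = 113·139 + 73·194 = 173
s_4 = 113·173 + 73·139 = 0
s_5 = 113·0 + 73·173 = 85
s_6 = 113·85 + 73·0 = 133
s_7 = 113·133 + 73·85 = 242
s_8 = 113·242 + 73·133 = 191
s_9 = 113·191 + 73·242 = 81
s_10 = 113·81 + 73·191 = 56
s_11 = 113·56 + 73·81 = 209
s_12 = 113·209 + 73·56 = 57
s_13 = 113·57 + 73·209 = 194
s_14 = 113·194 + 73·57 = 227
s_15 = 113·227 + 73·194 = 133
s_16 = 113·133 + 73·227 = 112
s_17 = 113·112 + 73·133 = 93
s_18 = 113·93 + 73·112 = 253
s_19 = 113·253 + 73·93 = 50
s_20 = 113·50 + 73·253 = 55
s_21 = 113·55 + 73·50 = 137
s_22 = 113·137 + 73·55 = 40
s_23 = 113·40 + 73·137 = 185
s_24 = 113·185 + 73·40 = 17
s_25 = 113·17 + 73·185 = 66
s_26 = 113·66 + 73·17 = 251
s_27 = 113·251 + 73·66 = 157
s_28 = 113·157 + 73·251 = 224
s_29 = 113·224 + 73·157 = 165
s_30 = 113·165 + 73·224 = 181
s_31 = 113·181 + 73·165 = 242
s_32 = 113·242 + 73·181 = 111
s_33 = 113·111 + 73·242 = 1
s_34 = 113·1 + 73·111 = 24
s_35 = 113·24 + 73·1 = 225
s_36 = 113·225 + 73·24 = 41
s_37 = 113·41 + 73·225 = 66
s_38 = 113·66 + 73·41 = 211
s_39 = 113·211 + 73·66 = 245
s_40 = 113·245 + 73·211 = 80
s_41 = 113·80 + 73·245 = 45
s_42 = 113·45 + 73·80 = 173
s_43 = 113·173 + 73·45 = 50
s_44 = 113·50 + 73·173 = 103
s_45 = 113·103 + 73·50 = 185
s_46 = 113·185 + 73·103 = 8
s_47 = 113·8 + 73·185 = 73
s_48 = 113·73 + 73·8 = 129
s_49 = 113·129 + 73·73 = 194
s_50 = 113·194 + 73·129 = 107
s_51 = 113·107 + 73·194 = 141
s_52 = 113·141 + 73·107 = 192
s_53 = 113·192 + 73·141 = 245
s_54 = 113·245 + 73·192 = 229
s_55 = 113·229 + 73·245 = 242
s_56 = 113·242 + 73·229 = 31
s_57 = 113·31 + 73·242 = 177
s_58 = 113·177 + 73·31 = 248
s_59 = 113·248 + 73·177 = 241
s_60 = 113·241 + 73·248 = 25
s_61 = 113·25 + 73·241 = 194
s_62 = 113·194 + 73·25 = 195
s_63 = 113·195 + 73·194 = 101
s_64 = 113·101 + 73·195 = 48
s_65 = 113·48 + 73·101 = 253
s_66 = 113·253 + 73·48 = 93
s_67 = 113·93 + 73·253 = 50
s_68 = 113·50 + 73·93 = 151
s_69 = 113·151 + 73·50 = 233
s_70 = 113·233 + 73·151 = 232
s_71 = 113·232 + 73·233 = 217
s_72 = 113·217 + 73·232 = 241
s_73 = 113·241 + 73·217 = 66
s_74 = 113·66 + 73·241 = 219
s_75 = 113·219 + 73·66 = 125
s_76 = 113·125 + 73·219 = 160
s_77 = 113·160 + 73·125 = 69
s_78 = 113·69 + 73·160 = 21
s_79 = 113·21 + 73·69 = 242
s_80 = 113·242 + 73·21 = 207
s_81 = 113·207 + 73·242 = 97
s_82 = 113·97 + 73·207 = 216
s_83 = 113·216 + 73·97 = 1
s_84 = 113·1 + 73·216 = 9
s_85 = 113·9 + 73·1 = 66
s_86 = 113·66 + 73·9 = 179
s_87 = 113·179 + 73·66 = 213
s_88 = 113·213 + 73·179 = 16
s_89 = 113·16 + 73·213 = 205
s_90 = 113·205 + 73·16 = 13
s_91 = 113·13 + 73·205 = 50
s_92 = 113·50 + 73·13 = 199
s_93 = 113·199 + 73·50 = 25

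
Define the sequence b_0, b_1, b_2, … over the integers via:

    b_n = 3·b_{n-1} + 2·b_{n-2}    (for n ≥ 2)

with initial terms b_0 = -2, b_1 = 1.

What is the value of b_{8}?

-773

b_2 = 3·1 + 2·-2 = -1
b_3 = 3·-1 + 2·1 = -1
b_4 = 3·-1 + 2·-1 = -5
b_5 = 3·-5 + 2·-1 = -17
b_6 = 3·-17 + 2·-5 = -61
b_7 = 3·-61 + 2·-17 = -217
b_8 = 3·-217 + 2·-61 = -773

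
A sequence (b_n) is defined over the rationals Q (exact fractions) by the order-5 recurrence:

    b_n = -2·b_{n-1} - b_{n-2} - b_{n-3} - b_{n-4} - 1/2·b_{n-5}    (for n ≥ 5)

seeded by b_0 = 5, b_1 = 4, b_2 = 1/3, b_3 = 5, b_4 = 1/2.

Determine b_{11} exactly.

-1139/6

b_5 = -2·1/2 + -1·5 + -1·1/3 + -1·4 + -1/2·5 = -77/6
b_6 = -2·-77/6 + -1·1/2 + -1·5 + -1·1/3 + -1/2·4 = 107/6
b_7 = -2·107/6 + -1·-77/6 + -1·1/2 + -1·5 + -1/2·1/3 = -57/2
b_8 = -2·-57/2 + -1·107/6 + -1·-77/6 + -1·1/2 + -1/2·5 = 49
b_9 = -2·49 + -1·-57/2 + -1·107/6 + -1·-77/6 + -1/2·1/2 = -299/4
b_10 = -2·-299/4 + -1·49 + -1·-57/2 + -1·107/6 + -1/2·-77/6 = 1411/12
b_11 = -2·1411/12 + -1·-299/4 + -1·49 + -1·-57/2 + -1/2·107/6 = -1139/6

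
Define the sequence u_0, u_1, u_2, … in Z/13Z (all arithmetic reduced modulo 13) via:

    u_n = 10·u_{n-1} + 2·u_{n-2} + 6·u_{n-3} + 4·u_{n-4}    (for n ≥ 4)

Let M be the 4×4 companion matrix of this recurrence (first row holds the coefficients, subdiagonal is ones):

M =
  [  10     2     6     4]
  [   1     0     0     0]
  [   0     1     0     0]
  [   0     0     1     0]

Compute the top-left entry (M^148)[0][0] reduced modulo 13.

8

(M^148)[0][0] is the top entry after applying M 148 times to the unit state (1, 0, 0, 0). Equivalently it is h_{151} for the auxiliary sequence (h_n) obeying the same recurrence with h_3 = 1 and h_i = 0 for 0 ≤ i < 3:
h_4 = 10·1 + 2·0 + 6·0 + 4·0 = 10
h_5 = 10·10 + 2·1 + 6·0 + 4·0 = 11
h_6 = 10·11 + 2·10 + 6·1 + 4·0 = 6
h_7 = 10·6 + 2·11 + 6·10 + 4·1 = 3
h_8 = 10·3 + 2·6 + 6·11 + 4·10 = 5
h_9 = 10·5 + 2·3 + 6·6 + 4·11 = 6
Continuing the recurrence:
  h_10 = 8;  h_11 = 4;  h_12 = 8;  h_13 = 4;  h_14 = 8;  h_15 = 9
  h_16 = 6;  h_17 = 12;  h_18 = 10;  h_19 = 1;  h_20 = 9;  h_21 = 5
  h_22 = 10;  h_23 = 12;  h_24 = 11;  h_25 = 6;  h_26 = 12;  h_27 = 12
  h_28 = 3;  h_29 = 7;  h_30 = 1;  h_31 = 12;  h_32 = 7;  h_33 = 11
  h_34 = 5;  h_35 = 6;  h_36 = 8;  h_37 = 10;  h_38 = 3;  h_39 = 5
  h_40 = 5;  h_41 = 1;  h_42 = 10;  h_43 = 9;  h_44 = 6;  h_45 = 12
  h_46 = 5;  h_47 = 3;  h_48 = 6;  h_49 = 1;  h_50 = 8;  h_51 = 0
  h_52 = 7;  h_53 = 5;  h_54 = 5;  h_55 = 11;  h_56 = 9;  h_57 = 6
  h_58 = 8;  h_59 = 8;  h_60 = 12;  h_61 = 0;  h_62 = 0;  h_63 = 0
  h_64 = 9;  h_65 = 12;  h_66 = 8;  h_67 = 2;  h_68 = 1;  h_69 = 6
  h_70 = 2;  h_71 = 7;  h_72 = 10;  h_73 = 7;  h_74 = 10;  h_75 = 7
  h_76 = 3;  h_77 = 2;  h_78 = 4;  h_79 = 12;  h_80 = 9;  h_81 = 3
  h_82 = 6;  h_83 = 12;  h_84 = 4;  h_85 = 8;  h_86 = 2;  h_87 = 4
  h_88 = 4;  h_89 = 1;  h_90 = 11;  h_91 = 9;  h_92 = 4;  h_93 = 11
  h_94 = 8;  h_95 = 6;  h_96 = 2;  h_97 = 7;  h_98 = 12;  h_99 = 1
  h_100 = 6;  h_101 = 6;  h_102 = 9;  h_103 = 12;  h_104 = 3;  h_105 = 2
  h_106 = 4;  h_107 = 6;  h_108 = 1;  h_109 = 2;  h_110 = 9;  h_111 = 7
  h_112 = 0;  h_113 = 11;  h_114 = 6;  h_115 = 6;  h_116 = 8;  h_117 = 3
  h_118 = 2;  h_119 = 7;  h_120 = 7;  h_121 = 4;  h_122 = 0;  h_123 = 0
  h_124 = 0;  h_125 = 3;  h_126 = 4;  h_127 = 7;  h_128 = 5;  h_129 = 9
  h_130 = 2;  h_131 = 5;  h_132 = 11;  h_133 = 12;  h_134 = 11;  h_135 = 12
  h_136 = 11;  h_137 = 1;  h_138 = 5;  h_139 = 10;  h_140 = 4;  h_141 = 3
  h_142 = 1;  h_143 = 2;  h_144 = 4;  h_145 = 10;  h_146 = 7;  h_147 = 5
  h_148 = 10;  h_149 = 10
h_150 = 10·10 + 2·10 + 6·5 + 4·7 = 9
h_151 = 10·9 + 2·10 + 6·10 + 4·5 = 8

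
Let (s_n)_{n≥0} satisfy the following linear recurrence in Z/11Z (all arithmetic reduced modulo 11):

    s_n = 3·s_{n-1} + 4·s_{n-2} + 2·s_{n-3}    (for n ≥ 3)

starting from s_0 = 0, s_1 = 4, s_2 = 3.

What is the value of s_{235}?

s_3 = 3·3 + 4·4 + 2·0 = 3
s_4 = 3·3 + 4·3 + 2·4 = 7
s_5 = 3·7 + 4·3 + 2·3 = 6
s_6 = 3·6 + 4·7 + 2·3 = 8
s_7 = 3·8 + 4·6 + 2·7 = 7
s_8 = 3·7 + 4·8 + 2·6 = 10
s_9 = 3·10 + 4·7 + 2·8 = 8
s_10 = 3·8 + 4·10 + 2·7 = 1
s_11 = 3·1 + 4·8 + 2·10 = 0
s_12 = 3·0 + 4·1 + 2·8 = 9
s_13 = 3·9 + 4·0 + 2·1 = 7
s_14 = 3·7 + 4·9 + 2·0 = 2
s_15 = 3·2 + 4·7 + 2·9 = 8
s_16 = 3·8 + 4·2 + 2·7 = 2
s_17 = 3·2 + 4·8 + 2·2 = 9
s_18 = 3·9 + 4·2 + 2·8 = 7
s_19 = 3·7 + 4·9 + 2·2 = 6
s_20 = 3·6 + 4·7 + 2·9 = 9
s_21 = 3·9 + 4·6 + 2·7 = 10
s_22 = 3·10 + 4·9 + 2·6 = 1
s_23 = 3·1 + 4·10 + 2·9 = 6
s_24 = 3·6 + 4·1 + 2·10 = 9
s_25 = 3·9 + 4·6 + 2·1 = 9
s_26 = 3·9 + 4·9 + 2·6 = 9
s_27 = 3·9 + 4·9 + 2·9 = 4
s_28 = 3·4 + 4·9 + 2·9 = 0
s_29 = 3·0 + 4·4 + 2·9 = 1
s_30 = 3·1 + 4·0 + 2·4 = 0
s_31 = 3·0 + 4·1 + 2·0 = 4
s_32 = 3·4 + 4·0 + 2·1 = 3
(s_30, s_31, s_32) = (0, 4, 3) = (s_0, s_1, s_2), so the sequence has period 30.
235 ≡ 25 (mod 30), hence s_235 = s_25 = 9.

9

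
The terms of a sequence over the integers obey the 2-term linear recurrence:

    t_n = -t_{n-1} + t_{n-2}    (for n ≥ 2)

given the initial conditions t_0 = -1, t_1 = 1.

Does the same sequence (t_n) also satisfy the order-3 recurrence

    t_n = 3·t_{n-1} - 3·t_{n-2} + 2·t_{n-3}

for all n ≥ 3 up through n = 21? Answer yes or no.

Terms t_0..t_21: -1, 1, -2, 3, -5, 8, -13, 21, -34, 55, -89, 144, -233, 377, -610, 987, -1597, 2584, -4181, 6765, -10946, 17711
n=3: candidate gives -11, actual t_3 = 3 ✗

no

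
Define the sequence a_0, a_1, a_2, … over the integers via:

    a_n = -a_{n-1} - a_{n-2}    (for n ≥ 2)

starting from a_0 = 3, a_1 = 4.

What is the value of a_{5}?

a_2 = -1·4 + -1·3 = -7
a_3 = -1·-7 + -1·4 = 3
a_4 = -1·3 + -1·-7 = 4
a_5 = -1·4 + -1·3 = -7

-7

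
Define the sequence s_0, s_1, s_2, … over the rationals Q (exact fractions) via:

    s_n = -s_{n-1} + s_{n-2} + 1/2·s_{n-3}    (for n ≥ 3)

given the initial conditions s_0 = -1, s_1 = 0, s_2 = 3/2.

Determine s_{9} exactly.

s_3 = -1·3/2 + 1·0 + 1/2·-1 = -2
s_4 = -1·-2 + 1·3/2 + 1/2·0 = 7/2
s_5 = -1·7/2 + 1·-2 + 1/2·3/2 = -19/4
s_6 = -1·-19/4 + 1·7/2 + 1/2·-2 = 29/4
s_7 = -1·29/4 + 1·-19/4 + 1/2·7/2 = -41/4
s_8 = -1·-41/4 + 1·29/4 + 1/2·-19/4 = 121/8
s_9 = -1·121/8 + 1·-41/4 + 1/2·29/4 = -87/4

-87/4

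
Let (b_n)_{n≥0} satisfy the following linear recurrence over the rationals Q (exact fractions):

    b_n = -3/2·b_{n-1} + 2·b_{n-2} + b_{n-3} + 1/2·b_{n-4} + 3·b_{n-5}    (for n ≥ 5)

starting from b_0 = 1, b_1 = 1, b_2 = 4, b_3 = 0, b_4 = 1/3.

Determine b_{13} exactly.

741309/256

b_5 = -3/2·1/3 + 2·0 + 1·4 + 1/2·1 + 3·1 = 7
b_6 = -3/2·7 + 2·1/3 + 1·0 + 1/2·4 + 3·1 = -29/6
b_7 = -3/2·-29/6 + 2·7 + 1·1/3 + 1/2·0 + 3·4 = 403/12
b_8 = -3/2·403/12 + 2·-29/6 + 1·7 + 1/2·1/3 + 3·0 = -423/8
b_9 = -3/2·-423/8 + 2·403/12 + 1·-29/6 + 1/2·7 + 3·1/3 = 7015/48
b_10 = -3/2·7015/48 + 2·-423/8 + 1·403/12 + 1/2·-29/6 + 3·7 = -26189/96
b_11 = -3/2·-26189/96 + 2·7015/48 + 1·-423/8 + 1/2·403/12 + 3·-29/6 = 124975/192
b_12 = -3/2·124975/192 + 2·-26189/96 + 1·7015/48 + 1/2·-423/8 + 3·403/12 = -499781/384
b_13 = -3/2·-499781/384 + 2·124975/192 + 1·-26189/96 + 1/2·7015/48 + 3·-423/8 = 741309/256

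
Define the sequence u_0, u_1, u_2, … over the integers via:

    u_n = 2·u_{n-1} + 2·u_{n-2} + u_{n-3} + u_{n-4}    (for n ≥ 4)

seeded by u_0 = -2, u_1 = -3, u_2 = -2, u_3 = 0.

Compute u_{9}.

-1539

u_4 = 2·0 + 2·-2 + 1·-3 + 1·-2 = -9
u_5 = 2·-9 + 2·0 + 1·-2 + 1·-3 = -23
u_6 = 2·-23 + 2·-9 + 1·0 + 1·-2 = -66
u_7 = 2·-66 + 2·-23 + 1·-9 + 1·0 = -187
u_8 = 2·-187 + 2·-66 + 1·-23 + 1·-9 = -538
u_9 = 2·-538 + 2·-187 + 1·-66 + 1·-23 = -1539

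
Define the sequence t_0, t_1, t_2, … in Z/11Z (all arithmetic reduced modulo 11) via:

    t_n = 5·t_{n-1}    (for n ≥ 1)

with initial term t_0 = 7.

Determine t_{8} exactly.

t_1 = 5·7 = 2
t_2 = 5·2 = 10
t_3 = 5·10 = 6
t_4 = 5·6 = 8
t_5 = 5·8 = 7
t_6 = 5·7 = 2
t_7 = 5·2 = 10
t_8 = 5·10 = 6

6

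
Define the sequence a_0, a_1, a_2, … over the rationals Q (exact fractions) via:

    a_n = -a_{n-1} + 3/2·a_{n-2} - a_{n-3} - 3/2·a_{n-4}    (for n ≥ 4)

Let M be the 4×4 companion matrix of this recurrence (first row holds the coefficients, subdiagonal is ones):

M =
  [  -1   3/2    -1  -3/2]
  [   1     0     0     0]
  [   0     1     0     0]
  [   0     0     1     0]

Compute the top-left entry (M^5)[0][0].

(M^5)[0][0] is the top entry after applying M 5 times to the unit state (1, 0, 0, 0). Equivalently it is h_{8} for the auxiliary sequence (h_n) obeying the same recurrence with h_3 = 1 and h_i = 0 for 0 ≤ i < 3:
h_4 = -1·1 + 3/2·0 + -1·0 + -3/2·0 = -1
h_5 = -1·-1 + 3/2·1 + -1·0 + -3/2·0 = 5/2
h_6 = -1·5/2 + 3/2·-1 + -1·1 + -3/2·0 = -5
h_7 = -1·-5 + 3/2·5/2 + -1·-1 + -3/2·1 = 33/4
h_8 = -1·33/4 + 3/2·-5 + -1·5/2 + -3/2·-1 = -67/4

-67/4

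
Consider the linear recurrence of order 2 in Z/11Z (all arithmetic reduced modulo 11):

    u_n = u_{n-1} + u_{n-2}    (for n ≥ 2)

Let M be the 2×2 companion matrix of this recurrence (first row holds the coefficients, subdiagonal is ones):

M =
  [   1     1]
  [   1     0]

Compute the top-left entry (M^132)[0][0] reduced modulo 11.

(M^132)[0][0] is the top entry after applying M 132 times to the unit state (1, 0). Equivalently it is h_{133} for the auxiliary sequence (h_n) obeying the same recurrence with h_1 = 1 and h_i = 0 for 0 ≤ i < 1:
h_2 = 1·1 + 1·0 = 1
h_3 = 1·1 + 1·1 = 2
h_4 = 1·2 + 1·1 = 3
h_5 = 1·3 + 1·2 = 5
h_6 = 1·5 + 1·3 = 8
h_7 = 1·8 + 1·5 = 2
h_8 = 1·2 + 1·8 = 10
h_9 = 1·10 + 1·2 = 1
h_10 = 1·1 + 1·10 = 0
h_11 = 1·0 + 1·1 = 1
(h_10, h_11) = (0, 1) = (h_0, h_1), so the sequence has period 10.
133 ≡ 3 (mod 10), hence h_133 = h_3 = 2.

2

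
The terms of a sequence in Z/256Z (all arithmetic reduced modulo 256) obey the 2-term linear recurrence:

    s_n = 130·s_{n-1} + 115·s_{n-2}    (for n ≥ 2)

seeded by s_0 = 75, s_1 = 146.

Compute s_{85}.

s_2 = 130·146 + 115·75 = 213
s_3 = 130·213 + 115·146 = 192
s_4 = 130·192 + 115·213 = 47
s_5 = 130·47 + 115·192 = 30
s_6 = 130·30 + 115·47 = 89
s_7 = 130·89 + 115·30 = 172
s_8 = 130·172 + 115·89 = 83
s_9 = 130·83 + 115·172 = 106
s_10 = 130·106 + 115·83 = 29
s_11 = 130·29 + 115·106 = 88
s_12 = 130·88 + 115·29 = 183
s_13 = 130·183 + 115·88 = 118
s_14 = 130·118 + 115·183 = 33
s_15 = 130·33 + 115·118 = 196
s_16 = 130·196 + 115·33 = 91
s_17 = 130·91 + 115·196 = 66
s_18 = 130·66 + 115·91 = 101
s_19 = 130·101 + 115·66 = 240
s_20 = 130·240 + 115·101 = 63
s_21 = 130·63 + 115·240 = 206
s_22 = 130·206 + 115·63 = 233
s_23 = 130·233 + 115·206 = 220
s_24 = 130·220 + 115·233 = 99
s_25 = 130·99 + 115·220 = 26
s_26 = 130·26 + 115·99 = 173
s_27 = 130·173 + 115·26 = 136
s_28 = 130·136 + 115·173 = 199
s_29 = 130·199 + 115·136 = 38
s_30 = 130·38 + 115·199 = 177
s_31 = 130·177 + 115·38 = 244
s_32 = 130·244 + 115·177 = 107
s_33 = 130·107 + 115·244 = 242
s_34 = 130·242 + 115·107 = 245
s_35 = 130·245 + 115·242 = 32
s_36 = 130·32 + 115·245 = 79
s_37 = 130·79 + 115·32 = 126
s_38 = 130·126 + 115·79 = 121
s_39 = 130·121 + 115·126 = 12
s_40 = 130·12 + 115·121 = 115
s_41 = 130·115 + 115·12 = 202
s_42 = 130·202 + 115·115 = 61
s_43 = 130·61 + 115·202 = 184
s_44 = 130·184 + 115·61 = 215
s_45 = 130·215 + 115·184 = 214
s_46 = 130·214 + 115·215 = 65
s_47 = 130·65 + 115·214 = 36
s_48 = 130·36 + 115·65 = 123
s_49 = 130·123 + 115·36 = 162
s_50 = 130·162 + 115·123 = 133
s_51 = 130·133 + 115·162 = 80
s_52 = 130·80 + 115·133 = 95
s_53 = 130·95 + 115·80 = 46
s_54 = 130·46 + 115·95 = 9
s_55 = 130·9 + 115·46 = 60
s_56 = 130·60 + 115·9 = 131
s_57 = 130·131 + 115·60 = 122
s_58 = 130·122 + 115·131 = 205
s_59 = 130·205 + 115·122 = 232
s_60 = 130·232 + 115·205 = 231
s_61 = 130·231 + 115·232 = 134
s_62 = 130·134 + 115·231 = 209
s_63 = 130·209 + 115·134 = 84
s_64 = 130·84 + 115·209 = 139
s_65 = 130·139 + 115·84 = 82
s_66 = 130·82 + 115·139 = 21
s_67 = 130·21 + 115·82 = 128
s_68 = 130·128 + 115·21 = 111
s_69 = 130·111 + 115·128 = 222
s_70 = 130·222 + 115·111 = 153
s_71 = 130·153 + 115·222 = 108
s_72 = 130·108 + 115·153 = 147
s_73 = 130·147 + 115·108 = 42
s_74 = 130·42 + 115·147 = 93
s_75 = 130·93 + 115·42 = 24
s_76 = 130·24 + 115·93 = 247
s_77 = 130·247 + 115·24 = 54
s_78 = 130·54 + 115·247 = 97
s_79 = 130·97 + 115·54 = 132
s_80 = 130·132 + 115·97 = 155
s_81 = 130·155 + 115·132 = 2
s_82 = 130·2 + 115·155 = 165
s_83 = 130·165 + 115·2 = 176
s_84 = 130·176 + 115·165 = 127
s_85 = 130·127 + 115·176 = 142

142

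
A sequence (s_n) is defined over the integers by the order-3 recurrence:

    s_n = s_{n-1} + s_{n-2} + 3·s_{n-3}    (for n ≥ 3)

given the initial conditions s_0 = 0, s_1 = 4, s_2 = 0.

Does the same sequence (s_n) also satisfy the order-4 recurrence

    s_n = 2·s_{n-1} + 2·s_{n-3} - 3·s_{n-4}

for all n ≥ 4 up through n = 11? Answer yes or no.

Terms s_0..s_11: 0, 4, 0, 4, 16, 20, 48, 116, 224, 484, 1056, 2212
n=4: candidate gives 16, actual s_4 = 16 ✓
n=5: candidate gives 20, actual s_5 = 20 ✓
n=6: candidate gives 48, actual s_6 = 48 ✓
n=7: candidate gives 116, actual s_7 = 116 ✓
n=8: candidate gives 224, actual s_8 = 224 ✓
n=9: candidate gives 484, actual s_9 = 484 ✓
n=10: candidate gives 1056, actual s_10 = 1056 ✓
n=11: candidate gives 2212, actual s_11 = 2212 ✓

yes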